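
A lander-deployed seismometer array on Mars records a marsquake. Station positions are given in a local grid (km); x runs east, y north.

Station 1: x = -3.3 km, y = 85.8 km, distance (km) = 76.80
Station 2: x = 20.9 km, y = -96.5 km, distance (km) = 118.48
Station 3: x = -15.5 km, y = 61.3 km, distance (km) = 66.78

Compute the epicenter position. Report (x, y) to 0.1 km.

37.6 km east, 20.8 km north

Circle about each station: (x + 3.3)² + (y − 85.8)² = 76.80²; (x − 20.9)² + (y + 96.5)² = 118.48²; (x + 15.5)² + (y − 61.3)² = 66.78².
Subtracting the Station 1 equation from the Station 2 and Station 3 equations removes the quadratic terms:
48.4 x − 364.6 y = -5762.74
-24.4 x − 49.0 y = -1935.92
Solving the 2×2 system: x ≈ 37.6, y ≈ 20.8 km.
Check against Station 1 (with the unrounded x, y): √((x + 3.3)²+(y − 85.8)²) = 76.79 ≈ 76.80 km. ✓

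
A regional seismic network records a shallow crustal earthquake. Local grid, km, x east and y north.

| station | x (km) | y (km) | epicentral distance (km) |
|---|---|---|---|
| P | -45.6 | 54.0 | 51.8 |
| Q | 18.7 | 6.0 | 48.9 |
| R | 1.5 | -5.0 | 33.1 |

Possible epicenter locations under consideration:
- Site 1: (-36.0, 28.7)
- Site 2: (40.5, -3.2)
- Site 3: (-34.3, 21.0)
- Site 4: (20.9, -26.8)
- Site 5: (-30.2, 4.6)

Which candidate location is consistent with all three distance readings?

For each candidate, compare |candidate − station| to the reported distance:
Site 1: residuals P 24.7, Q 10.3, R 17.3 → max 24.7 km
Site 2: residuals P 51.6, Q 25.2, R 5.9 → max 51.6 km
Site 3: residuals P 16.9, Q 6.2, R 11.1 → max 16.9 km
Site 4: residuals P 52.8, Q 16.0, R 3.9 → max 52.8 km
Site 5: residuals P 0.1, Q 0.0, R 0.0 → max 0.1 km
Only Site 5 has all residuals ≈ 0.

Site 5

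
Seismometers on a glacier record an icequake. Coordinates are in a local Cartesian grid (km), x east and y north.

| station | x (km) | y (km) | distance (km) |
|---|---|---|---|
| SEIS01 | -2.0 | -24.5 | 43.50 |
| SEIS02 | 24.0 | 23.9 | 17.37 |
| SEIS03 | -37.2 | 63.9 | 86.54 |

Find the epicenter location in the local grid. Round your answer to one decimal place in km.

Circle about each station: (x + 2.0)² + (y + 24.5)² = 43.50²; (x − 24.0)² + (y − 23.9)² = 17.37²; (x + 37.2)² + (y − 63.9)² = 86.54².
Subtracting the SEIS01 equation from the SEIS02 and SEIS03 equations removes the quadratic terms:
52.0 x + 96.8 y = 2133.49
-70.4 x + 176.8 y = -734.12
Solving the 2×2 system: x ≈ 28.0, y ≈ 7.0 km.

x ≈ 28.0 km, y ≈ 7.0 km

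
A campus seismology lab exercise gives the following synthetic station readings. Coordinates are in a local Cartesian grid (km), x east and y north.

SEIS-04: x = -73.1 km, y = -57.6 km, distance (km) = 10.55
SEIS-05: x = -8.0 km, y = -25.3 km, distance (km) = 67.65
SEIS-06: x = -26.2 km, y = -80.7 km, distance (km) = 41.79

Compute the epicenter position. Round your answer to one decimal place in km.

x ≈ -64.1 km, y ≈ -63.1 km

Circle about each station: (x + 73.1)² + (y + 57.6)² = 10.55²; (x + 8.0)² + (y + 25.3)² = 67.65²; (x + 26.2)² + (y + 80.7)² = 41.79².
Subtracting the SEIS-04 equation from the SEIS-05 and SEIS-06 equations removes the quadratic terms:
130.2 x + 64.6 y = -12422.50
93.8 x − 46.2 y = -3097.54
Solving the 2×2 system: x ≈ -64.1, y ≈ -63.1 km.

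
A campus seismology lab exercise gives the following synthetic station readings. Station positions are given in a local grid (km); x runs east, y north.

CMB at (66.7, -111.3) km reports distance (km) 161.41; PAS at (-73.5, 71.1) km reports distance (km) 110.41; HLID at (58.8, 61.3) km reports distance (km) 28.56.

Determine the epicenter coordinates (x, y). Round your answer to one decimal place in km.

(34.2, 46.8)

Circle about each station: (x − 66.7)² + (y + 111.3)² = 161.41²; (x + 73.5)² + (y − 71.1)² = 110.41²; (x − 58.8)² + (y − 61.3)² = 28.56².
Subtracting pairs of circle equations eliminates x²+y² and gives linear equations (the radical axes):
-280.4 x + 364.8 y = 7483.70
-15.8 x + 345.2 y = 15616.06
Solving the 2×2 system: x ≈ 34.2, y ≈ 46.8 km.
Check against CMB (with the unrounded x, y): √((x − 66.7)²+(y + 111.3)²) = 161.41 ≈ 161.41 km. ✓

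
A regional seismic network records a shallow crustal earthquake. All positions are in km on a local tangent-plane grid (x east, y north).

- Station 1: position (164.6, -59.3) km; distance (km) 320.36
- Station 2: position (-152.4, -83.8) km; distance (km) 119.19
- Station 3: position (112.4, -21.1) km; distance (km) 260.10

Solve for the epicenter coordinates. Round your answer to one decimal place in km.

-141.6 km east, 34.9 km north

Circle about each station: (x − 164.6)² + (y + 59.3)² = 320.36²; (x + 152.4)² + (y + 83.8)² = 119.19²; (x − 112.4)² + (y + 21.1)² = 260.10².
Subtracting the Station 1 equation from the Station 2 and Station 3 equations removes the quadratic terms:
-634.0 x − 49.0 y = 88062.82
-104.4 x + 76.4 y = 17447.84
Solving the 2×2 system: x ≈ -141.6, y ≈ 34.9 km.
Check against Station 1 (with the unrounded x, y): √((x − 164.6)²+(y + 59.3)²) = 320.35 ≈ 320.36 km. ✓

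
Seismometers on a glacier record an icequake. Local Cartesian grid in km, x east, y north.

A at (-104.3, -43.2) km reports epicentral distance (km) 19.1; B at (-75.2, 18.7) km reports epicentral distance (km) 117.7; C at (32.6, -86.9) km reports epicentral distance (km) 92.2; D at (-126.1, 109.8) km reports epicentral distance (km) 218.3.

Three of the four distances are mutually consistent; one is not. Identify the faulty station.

A

Solve using three stations at a time. Using B, C, D (subtract circle equations pairwise → linear system) gives (x, y) ≈ (-59.2, -98.1).
Distances from that point to each station vs reported:
  A: calculated 71.1 vs reported 19.1 → residual 52.0 km
  B: calculated 117.9 vs reported 117.7 → residual 0.2 km
  C: calculated 92.4 vs reported 92.2 → residual 0.2 km
  D: calculated 218.4 vs reported 218.3 → residual 0.1 km
B, C, D are mutually consistent (residuals ≈ 0); A is off by 52.0 km.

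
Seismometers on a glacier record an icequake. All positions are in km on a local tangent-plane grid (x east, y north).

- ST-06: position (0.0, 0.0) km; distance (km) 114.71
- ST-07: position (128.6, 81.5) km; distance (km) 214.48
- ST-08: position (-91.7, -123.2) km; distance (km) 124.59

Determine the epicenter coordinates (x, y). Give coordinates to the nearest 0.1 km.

Circle about each station: x² + y² = 114.71²; (x − 128.6)² + (y − 81.5)² = 214.48²; (x + 91.7)² + (y + 123.2)² = 124.59².
Subtracting the ST-06 equation from the ST-07 and ST-08 equations removes the quadratic terms:
257.2 x + 163.0 y = -9663.08
-183.4 x − 246.4 y = 21222.85
Solving the 2×2 system: x ≈ 32.2, y ≈ -110.1 km.
Check against ST-06 (with the unrounded x, y): √(x²+y²) = 114.72 ≈ 114.71 km. ✓

32.2 km east, -110.1 km north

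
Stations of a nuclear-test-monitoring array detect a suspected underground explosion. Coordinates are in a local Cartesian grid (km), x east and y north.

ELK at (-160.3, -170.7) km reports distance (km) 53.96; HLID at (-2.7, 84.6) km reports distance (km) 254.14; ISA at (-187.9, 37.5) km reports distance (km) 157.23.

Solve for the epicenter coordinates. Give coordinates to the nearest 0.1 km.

(-157.7, -116.8)

Circle about each station: (x + 160.3)² + (y + 170.7)² = 53.96²; (x + 2.7)² + (y − 84.6)² = 254.14²; (x + 187.9)² + (y − 37.5)² = 157.23².
Subtracting pairs of circle equations eliminates x²+y² and gives linear equations (the radical axes):
315.2 x + 510.6 y = -109345.59
-55.2 x + 416.4 y = -39931.51
Solving the 2×2 system: x ≈ -157.7, y ≈ -116.8 km.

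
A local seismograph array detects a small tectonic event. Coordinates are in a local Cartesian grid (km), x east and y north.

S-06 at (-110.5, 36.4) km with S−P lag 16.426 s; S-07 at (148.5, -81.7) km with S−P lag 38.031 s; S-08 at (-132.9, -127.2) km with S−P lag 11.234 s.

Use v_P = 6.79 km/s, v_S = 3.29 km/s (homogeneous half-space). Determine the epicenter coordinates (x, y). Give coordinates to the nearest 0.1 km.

Distance from S−P lag: d = Δt · v_P v_S / (v_P − v_S) = Δt · (6.79·3.29)/(6.79−3.29) ≈ 6.3826·Δt.
So d_S-06 = 104.84, d_S-07 = 242.74, d_S-08 = 71.70 km.
Circle about each station: (x + 110.5)² + (y − 36.4)² = 104.84²; (x − 148.5)² + (y + 81.7)² = 242.74²; (x + 132.9)² + (y + 127.2)² = 71.70².
Subtracting pairs of circle equations eliminates x²+y² and gives linear equations (the radical axes):
518.0 x − 236.2 y = -32739.35
-44.8 x − 327.2 y = 26157.58
Solving the 2×2 system: x ≈ -93.8, y ≈ -67.1 km.
Check against S-06 (with the unrounded x, y): √((x + 110.5)²+(y − 36.4)²) = 104.84 ≈ 104.84 km. ✓

(-93.8, -67.1)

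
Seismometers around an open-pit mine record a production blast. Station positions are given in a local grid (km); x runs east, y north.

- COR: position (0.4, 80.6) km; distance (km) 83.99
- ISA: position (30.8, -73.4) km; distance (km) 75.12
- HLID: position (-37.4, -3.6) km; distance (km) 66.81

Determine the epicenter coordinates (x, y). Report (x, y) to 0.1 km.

Circle about each station: (x − 0.4)² + (y − 80.6)² = 83.99²; (x − 30.8)² + (y + 73.4)² = 75.12²; (x + 37.4)² + (y + 3.6)² = 66.81².
Subtracting the COR equation from the ISA and HLID equations removes the quadratic terms:
60.8 x − 308.0 y = 1250.99
-75.6 x − 168.4 y = -2494.06
Solving the 2×2 system: x ≈ 29.2, y ≈ 1.7 km.

29.2 km east, 1.7 km north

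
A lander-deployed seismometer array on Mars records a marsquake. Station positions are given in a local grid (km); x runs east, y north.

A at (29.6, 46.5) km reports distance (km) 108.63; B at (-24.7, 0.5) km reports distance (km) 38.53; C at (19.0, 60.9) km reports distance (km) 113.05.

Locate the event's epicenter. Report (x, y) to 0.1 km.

(-45.7, -31.8)

Circle about each station: (x − 29.6)² + (y − 46.5)² = 108.63²; (x + 24.7)² + (y − 0.5)² = 38.53²; (x − 19.0)² + (y − 60.9)² = 113.05².
Subtracting the A equation from the B and C equations removes the quadratic terms:
-108.6 x − 92.0 y = 7887.85
-21.2 x + 28.8 y = 51.57
Solving the 2×2 system: x ≈ -45.7, y ≈ -31.8 km.
Check against A (with the unrounded x, y): √((x − 29.6)²+(y − 46.5)²) = 108.63 ≈ 108.63 km. ✓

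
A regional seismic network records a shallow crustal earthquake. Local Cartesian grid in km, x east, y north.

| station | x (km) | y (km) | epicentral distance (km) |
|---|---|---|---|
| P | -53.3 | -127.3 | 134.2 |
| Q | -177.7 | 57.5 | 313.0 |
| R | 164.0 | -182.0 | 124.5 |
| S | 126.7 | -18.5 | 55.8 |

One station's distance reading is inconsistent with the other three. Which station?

P

Solve using three stations at a time. Using Q, R, S (subtract circle equations pairwise → linear system) gives (x, y) ≈ (107.7, -71.0).
Distances from that point to each station vs reported:
  P: calculated 170.6 vs reported 134.2 → residual 36.4 km
  Q: calculated 313.0 vs reported 313.0 → residual 0.0 km
  R: calculated 124.5 vs reported 124.5 → residual 0.0 km
  S: calculated 55.8 vs reported 55.8 → residual 0.0 km
Q, R, S are mutually consistent (residuals ≈ 0); P is off by 36.4 km.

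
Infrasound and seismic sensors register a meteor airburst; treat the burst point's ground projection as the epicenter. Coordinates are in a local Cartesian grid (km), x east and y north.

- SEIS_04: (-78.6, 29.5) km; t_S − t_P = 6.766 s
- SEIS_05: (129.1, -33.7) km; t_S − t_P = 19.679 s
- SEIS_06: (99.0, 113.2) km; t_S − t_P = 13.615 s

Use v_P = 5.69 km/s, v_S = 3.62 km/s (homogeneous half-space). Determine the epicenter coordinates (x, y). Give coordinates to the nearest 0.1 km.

Distance from S−P lag: d = Δt · v_P v_S / (v_P − v_S) = Δt · (5.69·3.62)/(5.69−3.62) ≈ 9.9506·Δt.
So d_SEIS_04 = 67.33, d_SEIS_05 = 195.82, d_SEIS_06 = 135.48 km.
Circle about each station: (x + 78.6)² + (y − 29.5)² = 67.33²; (x − 129.1)² + (y + 33.7)² = 195.82²; (x − 99.0)² + (y − 113.2)² = 135.48².
Subtracting the SEIS_04 equation from the SEIS_05 and SEIS_06 equations removes the quadratic terms:
415.4 x − 126.4 y = -23057.85
355.2 x + 167.4 y = 1745.53
Solving the 2×2 system: x ≈ -31.8, y ≈ 77.9 km.

-31.8 km east, 77.9 km north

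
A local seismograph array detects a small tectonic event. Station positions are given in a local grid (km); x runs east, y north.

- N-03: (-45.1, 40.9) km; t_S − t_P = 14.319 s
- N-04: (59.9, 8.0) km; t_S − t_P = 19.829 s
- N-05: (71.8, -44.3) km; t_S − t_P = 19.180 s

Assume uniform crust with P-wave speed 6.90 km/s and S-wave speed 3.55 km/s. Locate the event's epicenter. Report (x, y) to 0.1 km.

Distance from S−P lag: d = Δt · v_P v_S / (v_P − v_S) = Δt · (6.90·3.55)/(6.90−3.55) ≈ 7.3119·Δt.
So d_N-03 = 104.70, d_N-04 = 144.99, d_N-05 = 140.24 km.
Circle about each station: (x + 45.1)² + (y − 40.9)² = 104.70²; (x − 59.9)² + (y − 8.0)² = 144.99²; (x − 71.8)² + (y + 44.3)² = 140.24².
Subtracting the N-03 equation from the N-04 and N-05 equations removes the quadratic terms:
210.0 x − 65.8 y = -10114.82
233.8 x − 170.4 y = -5294.26
Solving the 2×2 system: x ≈ -67.4, y ≈ -61.4 km.

-67.4 km east, -61.4 km north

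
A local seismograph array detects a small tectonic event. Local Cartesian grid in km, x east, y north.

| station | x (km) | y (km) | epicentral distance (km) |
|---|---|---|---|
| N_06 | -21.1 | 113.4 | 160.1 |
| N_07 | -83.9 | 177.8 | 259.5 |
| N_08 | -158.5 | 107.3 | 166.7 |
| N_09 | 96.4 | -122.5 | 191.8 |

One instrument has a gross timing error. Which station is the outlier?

Solve using three stations at a time. Using N_06, N_08, N_09 (subtract circle equations pairwise → linear system) gives (x, y) ≈ (-75.4, -37.2).
Distances from that point to each station vs reported:
  N_06: calculated 160.1 vs reported 160.1 → residual 0.0 km
  N_07: calculated 215.2 vs reported 259.5 → residual 44.3 km
  N_08: calculated 166.7 vs reported 166.7 → residual 0.0 km
  N_09: calculated 191.8 vs reported 191.8 → residual 0.0 km
N_06, N_08, N_09 are mutually consistent (residuals ≈ 0); N_07 is off by 44.3 km.

N_07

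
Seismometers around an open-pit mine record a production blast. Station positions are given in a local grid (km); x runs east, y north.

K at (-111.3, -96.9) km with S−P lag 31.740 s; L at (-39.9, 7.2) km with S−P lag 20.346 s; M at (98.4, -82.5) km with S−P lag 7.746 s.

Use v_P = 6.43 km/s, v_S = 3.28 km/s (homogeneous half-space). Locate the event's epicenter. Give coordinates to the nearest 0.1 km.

x ≈ 90.8 km, y ≈ -31.2 km

Distance from S−P lag: d = Δt · v_P v_S / (v_P − v_S) = Δt · (6.43·3.28)/(6.43−3.28) ≈ 6.6954·Δt.
So d_K = 212.51, d_L = 136.22, d_M = 51.86 km.
Circle about each station: (x + 111.3)² + (y + 96.9)² = 212.51²; (x + 39.9)² + (y − 7.2)² = 136.22²; (x − 98.4)² + (y + 82.5)² = 51.86².
Subtracting the K equation from the L and M equations removes the quadratic terms:
142.8 x + 208.2 y = 6471.16
419.4 x + 28.8 y = 37182.55
Solving the 2×2 system: x ≈ 90.8, y ≈ -31.2 km.
Check against K (with the unrounded x, y): √((x + 111.3)²+(y + 96.9)²) = 212.51 ≈ 212.51 km. ✓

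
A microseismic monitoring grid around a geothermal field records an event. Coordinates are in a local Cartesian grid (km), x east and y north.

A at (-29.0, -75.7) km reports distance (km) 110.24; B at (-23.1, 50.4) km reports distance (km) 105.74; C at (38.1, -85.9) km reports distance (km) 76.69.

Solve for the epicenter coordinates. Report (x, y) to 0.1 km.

Circle about each station: (x + 29.0)² + (y + 75.7)² = 110.24²; (x + 23.1)² + (y − 50.4)² = 105.74²; (x − 38.1)² + (y + 85.9)² = 76.69².
Subtracting the A equation from the B and C equations removes the quadratic terms:
11.8 x + 252.2 y = -2525.81
134.2 x − 20.4 y = 8530.43
Solving the 2×2 system: x ≈ 61.6, y ≈ -12.9 km.

x ≈ 61.6 km, y ≈ -12.9 km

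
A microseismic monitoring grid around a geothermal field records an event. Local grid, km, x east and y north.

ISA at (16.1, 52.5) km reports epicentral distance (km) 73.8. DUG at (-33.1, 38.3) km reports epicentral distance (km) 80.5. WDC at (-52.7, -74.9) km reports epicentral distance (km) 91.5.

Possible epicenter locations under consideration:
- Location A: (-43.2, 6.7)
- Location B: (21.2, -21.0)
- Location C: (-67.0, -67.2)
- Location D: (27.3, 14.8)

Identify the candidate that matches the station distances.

For each candidate, compare |candidate − station| to the reported distance:
Location A: residuals ISA 1.1, DUG 47.3, WDC 9.3 → max 47.3 km
Location B: residuals ISA 0.1, DUG 0.1, WDC 0.0 → max 0.1 km
Location C: residuals ISA 71.9, DUG 30.3, WDC 75.3 → max 75.3 km
Location D: residuals ISA 34.5, DUG 15.7, WDC 28.7 → max 34.5 km
Only Location B has all residuals ≈ 0.

Location B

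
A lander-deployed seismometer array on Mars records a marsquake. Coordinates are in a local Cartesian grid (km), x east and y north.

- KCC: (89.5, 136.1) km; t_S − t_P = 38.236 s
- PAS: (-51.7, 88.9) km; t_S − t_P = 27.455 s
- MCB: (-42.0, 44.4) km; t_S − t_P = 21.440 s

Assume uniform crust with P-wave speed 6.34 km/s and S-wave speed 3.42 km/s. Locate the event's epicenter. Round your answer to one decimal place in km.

Distance from S−P lag: d = Δt · v_P v_S / (v_P − v_S) = Δt · (6.34·3.42)/(6.34−3.42) ≈ 7.4256·Δt.
So d_KCC = 283.93, d_PAS = 203.87, d_MCB = 159.21 km.
Circle about each station: (x − 89.5)² + (y − 136.1)² = 283.93²; (x + 51.7)² + (y − 88.9)² = 203.87²; (x + 42.0)² + (y − 44.4)² = 159.21².
Subtracting the KCC equation from the PAS and MCB equations removes the quadratic terms:
-282.4 x − 94.4 y = 23095.91
-263.0 x − 183.4 y = 32470.32
Solving the 2×2 system: x ≈ -43.4, y ≈ -114.8 km.

(-43.4, -114.8)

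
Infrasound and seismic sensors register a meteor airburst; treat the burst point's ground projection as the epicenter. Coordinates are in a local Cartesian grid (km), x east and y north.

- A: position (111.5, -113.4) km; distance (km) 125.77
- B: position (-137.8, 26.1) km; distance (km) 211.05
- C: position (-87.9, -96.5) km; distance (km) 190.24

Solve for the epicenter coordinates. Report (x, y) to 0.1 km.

Circle about each station: (x − 111.5)² + (y + 113.4)² = 125.77²; (x + 137.8)² + (y − 26.1)² = 211.05²; (x + 87.9)² + (y + 96.5)² = 190.24².
Subtracting the A equation from the B and C equations removes the quadratic terms:
-498.6 x + 279.0 y = -34345.77
-398.8 x + 33.8 y = -28626.31
Solving the 2×2 system: x ≈ 72.3, y ≈ 6.1 km.

x ≈ 72.3 km, y ≈ 6.1 km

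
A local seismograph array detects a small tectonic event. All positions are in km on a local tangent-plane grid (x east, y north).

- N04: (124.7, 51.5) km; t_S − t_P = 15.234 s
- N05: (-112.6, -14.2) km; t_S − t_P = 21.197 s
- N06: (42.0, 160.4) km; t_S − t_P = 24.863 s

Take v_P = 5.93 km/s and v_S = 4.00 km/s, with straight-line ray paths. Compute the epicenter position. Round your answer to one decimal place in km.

x ≈ 117.9 km, y ≈ -135.6 km

Distance from S−P lag: d = Δt · v_P v_S / (v_P − v_S) = Δt · (5.93·4.00)/(5.93−4.00) ≈ 12.2902·Δt.
So d_N04 = 187.23, d_N05 = 260.51, d_N06 = 305.57 km.
Circle about each station: (x − 124.7)² + (y − 51.5)² = 187.23²; (x + 112.6)² + (y + 14.2)² = 260.51²; (x − 42.0)² + (y − 160.4)² = 305.57².
Subtracting pairs of circle equations eliminates x²+y² and gives linear equations (the radical axes):
-474.6 x − 131.4 y = -38132.33
-165.4 x + 217.8 y = -49028.13
Solving the 2×2 system: x ≈ 117.9, y ≈ -135.6 km.
Check against N04 (with the unrounded x, y): √((x − 124.7)²+(y − 51.5)²) = 187.21 ≈ 187.23 km. ✓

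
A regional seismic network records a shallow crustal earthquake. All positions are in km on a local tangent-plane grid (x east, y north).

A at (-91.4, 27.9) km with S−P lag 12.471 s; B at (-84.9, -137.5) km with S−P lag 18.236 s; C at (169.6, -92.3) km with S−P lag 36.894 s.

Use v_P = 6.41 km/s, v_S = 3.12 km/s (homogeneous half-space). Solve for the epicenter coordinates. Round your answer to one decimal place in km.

Distance from S−P lag: d = Δt · v_P v_S / (v_P − v_S) = Δt · (6.41·3.12)/(6.41−3.12) ≈ 6.0788·Δt.
So d_A = 75.81, d_B = 110.85, d_C = 224.27 km.
Circle about each station: (x + 91.4)² + (y − 27.9)² = 75.81²; (x + 84.9)² + (y + 137.5)² = 110.85²; (x − 169.6)² + (y + 92.3)² = 224.27².
Subtracting pairs of circle equations eliminates x²+y² and gives linear equations (the radical axes):
13.0 x − 330.8 y = 10441.32
522.0 x − 240.4 y = -16398.80
Solving the 2×2 system: x ≈ -46.8, y ≈ -33.4 km.
Check against A (with the unrounded x, y): √((x + 91.4)²+(y − 27.9)²) = 75.81 ≈ 75.81 km. ✓

x ≈ -46.8 km, y ≈ -33.4 km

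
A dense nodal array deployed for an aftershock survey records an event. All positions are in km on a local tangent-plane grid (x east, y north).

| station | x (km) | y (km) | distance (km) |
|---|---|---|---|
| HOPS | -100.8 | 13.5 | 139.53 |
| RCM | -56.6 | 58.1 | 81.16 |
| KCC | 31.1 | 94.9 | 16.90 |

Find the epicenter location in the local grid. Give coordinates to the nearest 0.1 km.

Circle about each station: (x + 100.8)² + (y − 13.5)² = 139.53²; (x + 56.6)² + (y − 58.1)² = 81.16²; (x − 31.1)² + (y − 94.9)² = 16.90².
Subtracting the HOPS equation from the RCM and KCC equations removes the quadratic terms:
88.4 x + 89.2 y = 9117.96
263.8 x + 162.8 y = 18813.34
Solving the 2×2 system: x ≈ 21.2, y ≈ 81.2 km.

x ≈ 21.2 km, y ≈ 81.2 km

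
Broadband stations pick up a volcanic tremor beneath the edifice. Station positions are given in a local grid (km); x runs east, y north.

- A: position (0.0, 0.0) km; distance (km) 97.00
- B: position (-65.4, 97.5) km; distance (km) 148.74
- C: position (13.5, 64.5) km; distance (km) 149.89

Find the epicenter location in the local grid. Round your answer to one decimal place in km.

Circle about each station: x² + y² = 97.00²; (x + 65.4)² + (y − 97.5)² = 148.74²; (x − 13.5)² + (y − 64.5)² = 149.89².
Subtracting the A equation from the B and C equations removes the quadratic terms:
-130.8 x + 195.0 y = 1068.82
27.0 x + 129.0 y = -8715.51
Solving the 2×2 system: x ≈ -83.0, y ≈ -50.2 km.

(-83.0, -50.2)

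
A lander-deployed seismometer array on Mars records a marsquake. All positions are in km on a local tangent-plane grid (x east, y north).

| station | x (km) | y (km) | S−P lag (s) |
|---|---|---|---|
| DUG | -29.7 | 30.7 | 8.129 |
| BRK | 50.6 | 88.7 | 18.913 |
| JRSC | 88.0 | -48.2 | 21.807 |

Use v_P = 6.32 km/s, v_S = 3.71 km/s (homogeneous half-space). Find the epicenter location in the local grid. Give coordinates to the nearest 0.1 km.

(-99.4, 8.9)

Distance from S−P lag: d = Δt · v_P v_S / (v_P − v_S) = Δt · (6.32·3.71)/(6.32−3.71) ≈ 8.9836·Δt.
So d_DUG = 73.03, d_BRK = 169.91, d_JRSC = 195.91 km.
Circle about each station: (x + 29.7)² + (y − 30.7)² = 73.03²; (x − 50.6)² + (y − 88.7)² = 169.91²; (x − 88.0)² + (y + 48.2)² = 195.91².
Subtracting the DUG equation from the BRK and JRSC equations removes the quadratic terms:
160.6 x + 116.0 y = -14932.56
235.4 x − 157.8 y = -24804.69
Solving the 2×2 system: x ≈ -99.4, y ≈ 8.9 km.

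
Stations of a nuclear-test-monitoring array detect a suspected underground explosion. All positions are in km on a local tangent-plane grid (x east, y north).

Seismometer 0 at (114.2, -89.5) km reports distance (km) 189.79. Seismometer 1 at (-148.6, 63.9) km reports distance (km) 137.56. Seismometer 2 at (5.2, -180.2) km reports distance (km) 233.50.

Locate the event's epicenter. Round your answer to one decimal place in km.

x ≈ -11.5 km, y ≈ 52.7 km

Circle about each station: (x − 114.2)² + (y + 89.5)² = 189.79²; (x + 148.6)² + (y − 63.9)² = 137.56²; (x − 5.2)² + (y + 180.2)² = 233.50².
Subtracting pairs of circle equations eliminates x²+y² and gives linear equations (the radical axes):
-525.6 x + 306.8 y = 22210.77
-218.0 x − 181.4 y = -7054.82
Solving the 2×2 system: x ≈ -11.5, y ≈ 52.7 km.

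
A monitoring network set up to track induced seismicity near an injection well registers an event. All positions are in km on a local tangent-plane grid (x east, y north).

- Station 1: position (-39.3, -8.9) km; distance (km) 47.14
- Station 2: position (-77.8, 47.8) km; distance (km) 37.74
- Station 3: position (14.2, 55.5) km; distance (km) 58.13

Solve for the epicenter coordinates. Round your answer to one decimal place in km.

(-41.3, 38.2)

Circle about each station: (x + 39.3)² + (y + 8.9)² = 47.14²; (x + 77.8)² + (y − 47.8)² = 37.74²; (x − 14.2)² + (y − 55.5)² = 58.13².
Subtracting pairs of circle equations eliminates x²+y² and gives linear equations (the radical axes):
-77.0 x + 113.4 y = 7511.85
107.0 x + 128.8 y = 501.27
Solving the 2×2 system: x ≈ -41.3, y ≈ 38.2 km.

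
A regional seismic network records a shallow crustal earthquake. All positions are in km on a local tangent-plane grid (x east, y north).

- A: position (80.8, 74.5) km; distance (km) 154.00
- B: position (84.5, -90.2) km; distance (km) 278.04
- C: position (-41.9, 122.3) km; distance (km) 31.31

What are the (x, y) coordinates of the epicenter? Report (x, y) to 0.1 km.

Circle about each station: (x − 80.8)² + (y − 74.5)² = 154.00²; (x − 84.5)² + (y + 90.2)² = 278.04²; (x + 41.9)² + (y − 122.3)² = 31.31².
Subtracting pairs of circle equations eliminates x²+y² and gives linear equations (the radical axes):
7.4 x − 329.4 y = -50392.84
-245.4 x + 95.6 y = 27369.69
Solving the 2×2 system: x ≈ -52.4, y ≈ 151.8 km.
Check against A (with the unrounded x, y): √((x − 80.8)²+(y − 74.5)²) = 154.00 ≈ 154.00 km. ✓

-52.4 km east, 151.8 km north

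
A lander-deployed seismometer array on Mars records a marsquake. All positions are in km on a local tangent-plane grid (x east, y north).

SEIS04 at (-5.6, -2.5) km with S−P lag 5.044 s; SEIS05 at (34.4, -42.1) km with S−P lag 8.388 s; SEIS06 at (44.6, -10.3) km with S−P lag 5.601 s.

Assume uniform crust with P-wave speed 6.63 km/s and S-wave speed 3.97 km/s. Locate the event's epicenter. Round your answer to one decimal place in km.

Distance from S−P lag: d = Δt · v_P v_S / (v_P − v_S) = Δt · (6.63·3.97)/(6.63−3.97) ≈ 9.8952·Δt.
So d_SEIS04 = 49.91, d_SEIS05 = 83.00, d_SEIS06 = 55.42 km.
Circle about each station: (x + 5.6)² + (y + 2.5)² = 49.91²; (x − 34.4)² + (y + 42.1)² = 83.00²; (x − 44.6)² + (y + 10.3)² = 55.42².
Subtracting pairs of circle equations eliminates x²+y² and gives linear equations (the radical axes):
80.0 x − 79.2 y = -1479.83
100.4 x − 15.6 y = 1477.27
Solving the 2×2 system: x ≈ 20.9, y ≈ 39.8 km.

20.9 km east, 39.8 km north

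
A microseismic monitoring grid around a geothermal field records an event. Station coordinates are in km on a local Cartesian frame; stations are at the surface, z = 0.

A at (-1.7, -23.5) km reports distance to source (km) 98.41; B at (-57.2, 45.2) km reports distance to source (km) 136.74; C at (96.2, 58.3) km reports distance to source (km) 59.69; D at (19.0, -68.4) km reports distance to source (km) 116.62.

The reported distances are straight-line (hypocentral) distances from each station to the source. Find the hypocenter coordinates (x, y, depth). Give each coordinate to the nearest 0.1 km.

Each station gives a sphere (x−x_i)² + (y−y_i)² + z² = d_i² (stations at z=0).
Subtracting the A sphere from B and C: z² cancels, leaving linear equations in x and y:
-111.0 x + 137.4 y = -4253.56
195.8 x + 163.6 y = 18219.82
Solving: x ≈ 70.997, y ≈ 26.398 km (keep extra digits for the depth step; rounded: 71.0, 26.4).
Then from the A sphere: z² = 98.41² − (x + 1.7)² − (y + 23.5)² with x = 70.997, y = 26.398, so z ≈ 43.702 ≈ 43.7 km.

x ≈ 71.0 km, y ≈ 26.4 km, depth ≈ 43.7 km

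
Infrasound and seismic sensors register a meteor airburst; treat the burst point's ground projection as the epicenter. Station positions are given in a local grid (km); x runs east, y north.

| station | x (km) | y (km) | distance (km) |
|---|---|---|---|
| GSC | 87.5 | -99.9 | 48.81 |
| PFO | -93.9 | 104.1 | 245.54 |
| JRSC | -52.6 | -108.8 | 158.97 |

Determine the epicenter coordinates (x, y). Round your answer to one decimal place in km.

95.8 km east, -51.8 km north

Circle about each station: (x − 87.5)² + (y + 99.9)² = 48.81²; (x + 93.9)² + (y − 104.1)² = 245.54²; (x + 52.6)² + (y + 108.8)² = 158.97².
Subtracting pairs of circle equations eliminates x²+y² and gives linear equations (the radical axes):
-362.8 x + 408.0 y = -55889.72
-280.2 x − 17.8 y = -25921.10
Solving the 2×2 system: x ≈ 95.8, y ≈ -51.8 km.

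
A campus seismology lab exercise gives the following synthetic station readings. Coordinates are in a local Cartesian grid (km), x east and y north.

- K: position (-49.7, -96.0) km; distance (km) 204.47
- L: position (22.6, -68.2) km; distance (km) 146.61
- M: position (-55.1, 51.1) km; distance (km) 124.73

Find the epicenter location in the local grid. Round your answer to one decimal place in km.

68.0 km east, 71.2 km north

Circle about each station: (x + 49.7)² + (y + 96.0)² = 204.47²; (x − 22.6)² + (y + 68.2)² = 146.61²; (x + 55.1)² + (y − 51.1)² = 124.73².
Subtracting pairs of circle equations eliminates x²+y² and gives linear equations (the radical axes):
144.6 x + 55.6 y = 13789.40
-10.8 x + 294.2 y = 20211.54
Solving the 2×2 system: x ≈ 68.0, y ≈ 71.2 km.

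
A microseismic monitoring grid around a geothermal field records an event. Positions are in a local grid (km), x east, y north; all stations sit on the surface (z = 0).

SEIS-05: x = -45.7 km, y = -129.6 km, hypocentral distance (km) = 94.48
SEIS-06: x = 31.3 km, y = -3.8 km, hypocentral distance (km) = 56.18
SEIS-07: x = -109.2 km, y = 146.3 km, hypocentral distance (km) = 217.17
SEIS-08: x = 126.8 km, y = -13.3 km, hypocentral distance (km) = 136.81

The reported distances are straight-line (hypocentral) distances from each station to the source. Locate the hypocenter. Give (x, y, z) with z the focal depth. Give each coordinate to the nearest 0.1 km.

x ≈ -6.0 km, y ≈ -44.5 km, depth ≈ 10.4 km

Each station gives a sphere (x−x_i)² + (y−y_i)² + z² = d_i² (stations at z=0).
Subtracting the SEIS-05 sphere from SEIS-06 and SEIS-07: z² cancels, leaving linear equations in x and y:
154.0 x + 251.6 y = -12120.24
-127.0 x + 551.8 y = -23792.66
Solving: x ≈ -6.001, y ≈ -44.499 km (keep extra digits for the depth step; rounded: -6.0, -44.5).
Then from the SEIS-05 sphere: z² = 94.48² − (x + 45.7)² − (y + 129.6)² with x = -6.001, y = -44.499, so z ≈ 10.406 ≈ 10.4 km.
Check against SEIS-08 (with the unrounded solution): distance 136.81 ≈ 136.81 km. ✓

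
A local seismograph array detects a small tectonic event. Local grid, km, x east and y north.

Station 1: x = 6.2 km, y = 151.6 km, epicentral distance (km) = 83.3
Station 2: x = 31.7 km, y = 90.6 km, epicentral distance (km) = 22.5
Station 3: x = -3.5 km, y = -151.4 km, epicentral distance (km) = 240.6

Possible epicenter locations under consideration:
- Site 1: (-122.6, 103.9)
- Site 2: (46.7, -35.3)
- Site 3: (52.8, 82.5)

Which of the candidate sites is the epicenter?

For each candidate, compare |candidate − station| to the reported distance:
Site 1: residuals Station 1 54.0, Station 2 132.4, Station 3 41.1 → max 132.4 km
Site 2: residuals Station 1 107.9, Station 2 104.3, Station 3 114.1 → max 114.1 km
Site 3: residuals Station 1 0.0, Station 2 0.1, Station 3 0.0 → max 0.1 km
Only Site 3 has all residuals ≈ 0.

Site 3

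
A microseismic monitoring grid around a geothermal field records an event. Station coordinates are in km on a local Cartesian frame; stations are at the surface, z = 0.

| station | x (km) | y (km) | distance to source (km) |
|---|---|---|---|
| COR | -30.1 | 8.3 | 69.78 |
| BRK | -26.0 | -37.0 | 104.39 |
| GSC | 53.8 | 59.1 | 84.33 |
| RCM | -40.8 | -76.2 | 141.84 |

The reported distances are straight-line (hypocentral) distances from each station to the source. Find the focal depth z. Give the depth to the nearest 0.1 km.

Each station gives a sphere (x−x_i)² + (y−y_i)² + z² = d_i² (stations at z=0).
Subtracting the COR sphere from BRK and GSC: z² cancels, leaving linear equations in x and y:
8.2 x − 90.6 y = -4957.92
167.8 x + 101.6 y = 3170.05
Solving: x ≈ -13.502, y ≈ 53.501 km (keep extra digits for the depth step; rounded: -13.5, 53.5).
Then from the COR sphere: z² = 69.78² − (x + 30.1)² − (y − 8.3)² with x = -13.502, y = 53.501, so z ≈ 50.504 ≈ 50.5 km.

depth ≈ 50.5 km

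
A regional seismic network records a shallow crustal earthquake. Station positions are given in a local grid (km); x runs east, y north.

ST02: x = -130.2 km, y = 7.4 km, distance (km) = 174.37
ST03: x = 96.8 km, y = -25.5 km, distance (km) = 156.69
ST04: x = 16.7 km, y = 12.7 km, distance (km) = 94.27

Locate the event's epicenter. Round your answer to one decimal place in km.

x ≈ 13.0 km, y ≈ 106.9 km

Circle about each station: (x + 130.2)² + (y − 7.4)² = 174.37²; (x − 96.8)² + (y + 25.5)² = 156.69²; (x − 16.7)² + (y − 12.7)² = 94.27².
Subtracting pairs of circle equations eliminates x²+y² and gives linear equations (the radical axes):
454.0 x − 65.8 y = -1133.17
293.8 x + 10.6 y = 4951.44
Solving the 2×2 system: x ≈ 13.0, y ≈ 106.9 km.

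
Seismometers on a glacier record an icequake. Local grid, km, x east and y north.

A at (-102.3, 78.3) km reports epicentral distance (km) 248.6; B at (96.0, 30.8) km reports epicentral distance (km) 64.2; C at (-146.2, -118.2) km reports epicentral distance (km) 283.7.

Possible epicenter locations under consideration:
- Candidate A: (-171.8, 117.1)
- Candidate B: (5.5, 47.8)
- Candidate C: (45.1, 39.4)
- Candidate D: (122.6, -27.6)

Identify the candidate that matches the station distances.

Candidate D

For each candidate, compare |candidate − station| to the reported distance:
Candidate A: residuals A 169.0, B 217.2, C 47.0 → max 217.2 km
Candidate B: residuals A 136.6, B 27.9, C 58.8 → max 136.6 km
Candidate C: residuals A 96.2, B 12.6, C 35.8 → max 96.2 km
Candidate D: residuals A 0.0, B 0.0, C 0.0 → max 0.0 km
Only Candidate D has all residuals ≈ 0.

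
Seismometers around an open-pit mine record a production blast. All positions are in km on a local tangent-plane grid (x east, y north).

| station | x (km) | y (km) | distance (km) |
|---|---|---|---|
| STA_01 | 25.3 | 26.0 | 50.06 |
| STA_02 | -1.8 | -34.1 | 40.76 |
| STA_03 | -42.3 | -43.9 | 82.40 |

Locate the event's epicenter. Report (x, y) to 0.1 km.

(37.3, -22.6)

Circle about each station: (x − 25.3)² + (y − 26.0)² = 50.06²; (x + 1.8)² + (y + 34.1)² = 40.76²; (x + 42.3)² + (y + 43.9)² = 82.40².
Subtracting pairs of circle equations eliminates x²+y² and gives linear equations (the radical axes):
-54.2 x − 120.2 y = 694.59
-135.2 x − 139.8 y = -1883.35
Solving the 2×2 system: x ≈ 37.3, y ≈ -22.6 km.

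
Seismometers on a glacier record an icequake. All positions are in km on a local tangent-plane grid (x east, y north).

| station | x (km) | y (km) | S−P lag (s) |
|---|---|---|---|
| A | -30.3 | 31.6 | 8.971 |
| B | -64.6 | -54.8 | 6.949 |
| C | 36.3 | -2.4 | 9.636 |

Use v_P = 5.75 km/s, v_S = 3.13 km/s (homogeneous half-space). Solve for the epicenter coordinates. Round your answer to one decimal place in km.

Distance from S−P lag: d = Δt · v_P v_S / (v_P − v_S) = Δt · (5.75·3.13)/(5.75−3.13) ≈ 6.8693·Δt.
So d_A = 61.62, d_B = 47.73, d_C = 66.19 km.
Circle about each station: (x + 30.3)² + (y − 31.6)² = 61.62²; (x + 64.6)² + (y + 54.8)² = 47.73²; (x − 36.3)² + (y + 2.4)² = 66.19².
Subtracting the A equation from the B and C equations removes the quadratic terms:
-68.6 x − 172.8 y = 6778.42
133.2 x − 68.0 y = -1177.29
Solving the 2×2 system: x ≈ -24.0, y ≈ -29.7 km.
Check against A (with the unrounded x, y): √((x + 30.3)²+(y − 31.6)²) = 61.62 ≈ 61.62 km. ✓

(-24.0, -29.7)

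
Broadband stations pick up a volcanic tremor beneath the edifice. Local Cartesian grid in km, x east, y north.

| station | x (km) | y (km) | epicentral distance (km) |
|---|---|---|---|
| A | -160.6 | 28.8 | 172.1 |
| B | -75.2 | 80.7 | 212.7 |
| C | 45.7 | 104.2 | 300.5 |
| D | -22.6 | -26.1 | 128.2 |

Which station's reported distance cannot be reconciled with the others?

Solve using three stations at a time. Using A, B, D (subtract circle equations pairwise → linear system) gives (x, y) ≈ (-96.5, -131.0).
Distances from that point to each station vs reported:
  A: calculated 172.2 vs reported 172.1 → residual 0.1 km
  B: calculated 212.8 vs reported 212.7 → residual 0.1 km
  C: calculated 274.8 vs reported 300.5 → residual 25.7 km
  D: calculated 128.3 vs reported 128.2 → residual 0.1 km
A, B, D are mutually consistent (residuals ≈ 0); C is off by 25.7 km.

C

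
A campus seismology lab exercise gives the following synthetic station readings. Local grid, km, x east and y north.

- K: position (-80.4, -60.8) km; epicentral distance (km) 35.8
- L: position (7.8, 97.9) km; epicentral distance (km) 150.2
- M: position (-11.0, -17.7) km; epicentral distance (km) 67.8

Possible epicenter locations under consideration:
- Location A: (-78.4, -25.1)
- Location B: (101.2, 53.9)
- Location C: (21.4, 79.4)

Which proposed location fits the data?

Location A

For each candidate, compare |candidate − station| to the reported distance:
Location A: residuals K 0.0, L 0.0, M 0.0 → max 0.0 km
Location B: residuals K 179.0, L 47.0, M 65.3 → max 179.0 km
Location C: residuals K 137.5, L 127.2, M 34.6 → max 137.5 km
Only Location A has all residuals ≈ 0.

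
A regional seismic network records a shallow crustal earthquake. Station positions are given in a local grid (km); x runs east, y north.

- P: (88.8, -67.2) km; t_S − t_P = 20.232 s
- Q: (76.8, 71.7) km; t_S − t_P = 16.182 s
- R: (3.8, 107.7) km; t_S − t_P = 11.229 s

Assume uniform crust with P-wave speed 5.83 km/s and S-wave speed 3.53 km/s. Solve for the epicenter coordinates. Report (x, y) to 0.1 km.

(-62.5, 32.2)

Distance from S−P lag: d = Δt · v_P v_S / (v_P − v_S) = Δt · (5.83·3.53)/(5.83−3.53) ≈ 8.9478·Δt.
So d_P = 181.03, d_Q = 144.79, d_R = 100.47 km.
Circle about each station: (x − 88.8)² + (y + 67.2)² = 181.03²; (x − 76.8)² + (y − 71.7)² = 144.79²; (x − 3.8)² + (y − 107.7)² = 100.47².
Subtracting pairs of circle equations eliminates x²+y² and gives linear equations (the radical axes):
-24.0 x + 277.8 y = 10445.57
-170.0 x + 349.8 y = 21890.09
Solving the 2×2 system: x ≈ -62.5, y ≈ 32.2 km.
Check against P (with the unrounded x, y): √((x − 88.8)²+(y + 67.2)²) = 181.04 ≈ 181.03 km. ✓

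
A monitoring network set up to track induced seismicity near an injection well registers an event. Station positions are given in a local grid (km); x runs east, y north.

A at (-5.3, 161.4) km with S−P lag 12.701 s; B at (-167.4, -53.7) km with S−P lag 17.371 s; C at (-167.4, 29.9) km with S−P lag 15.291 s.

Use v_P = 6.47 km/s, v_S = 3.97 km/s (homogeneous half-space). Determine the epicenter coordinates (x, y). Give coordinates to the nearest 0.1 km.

Distance from S−P lag: d = Δt · v_P v_S / (v_P − v_S) = Δt · (6.47·3.97)/(6.47−3.97) ≈ 10.2744·Δt.
So d_A = 130.49, d_B = 178.48, d_C = 157.11 km.
Circle about each station: (x + 5.3)² + (y − 161.4)² = 130.49²; (x + 167.4)² + (y + 53.7)² = 178.48²; (x + 167.4)² + (y − 29.9)² = 157.11².
Subtracting the A equation from the B and C equations removes the quadratic terms:
-324.2 x − 430.2 y = -9999.07
-324.2 x − 263.0 y = -4817.19
Solving the 2×2 system: x ≈ -10.3, y ≈ 31.0 km.
Check against A (with the unrounded x, y): √((x + 5.3)²+(y − 161.4)²) = 130.50 ≈ 130.49 km. ✓

(-10.3, 31.0)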